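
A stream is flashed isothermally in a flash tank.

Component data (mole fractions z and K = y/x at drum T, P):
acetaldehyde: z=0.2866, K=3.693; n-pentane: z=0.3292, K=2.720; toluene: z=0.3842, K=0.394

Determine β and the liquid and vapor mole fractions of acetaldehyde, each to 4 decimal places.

β = 0.8336, x_acetaldehyde = 0.0883, y_acetaldehyde = 0.3262

Material balance + equilibrium reduce to Σ zᵢ(Kᵢ−1)/(1+β(Kᵢ−1)) = 0.
g(0) = ΣzᵢKᵢ − 1 = 1.1052 and g(1) = 1 − Σzᵢ/Kᵢ = -0.1738, so a root lies in (0, 1).
Newton iteration, β⁰ = 0.5:
  β = 0.5000: g = 0.29930, g' = -0.9494 → β = 0.8152
  β = 0.8152: g = 0.01708, g' = -0.9235 → β = 0.8337
  β = 0.8337: g = -0.00013, g' = -0.9381 → β = 0.8336
Converged at β = 0.8336.
Compositions from xᵢ = zᵢ/(1+β(Kᵢ−1)), yᵢ = Kᵢxᵢ:
  acetaldehyde: x = 0.0883, y = 0.3262
  n-pentane: x = 0.1353, y = 0.3679
  toluene: x = 0.7764, y = 0.3059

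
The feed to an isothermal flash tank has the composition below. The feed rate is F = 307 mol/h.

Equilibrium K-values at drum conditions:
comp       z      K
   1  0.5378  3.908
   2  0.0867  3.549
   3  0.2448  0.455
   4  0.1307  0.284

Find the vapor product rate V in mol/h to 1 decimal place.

Rachford–Rice: g(V/F) = Σ zᵢ(Kᵢ−1)/(1+V/F(Kᵢ−1)) = 0.
g(0) = ΣzᵢKᵢ − 1 = 1.5579 and g(1) = 1 − Σzᵢ/Kᵢ = -0.1603, so a root lies in (0, 1).
Newton–Raphson from V/F = 0.5:
  V/F = 0.5000: g = 0.40530, g' = -1.1640 → V/F = 0.8482
  V/F = 0.8482: g = 0.03463, g' = -1.1208 → V/F = 0.8791
  V/F = 0.8791: g = -0.00071, g' = -1.1691 → V/F = 0.8785
Converged at V/F = 0.8785.
Then V = V/F·F = 0.8785·307 = 269.7 mol/h and L = F − V = 37.3 mol/h.

V = 269.7 mol/h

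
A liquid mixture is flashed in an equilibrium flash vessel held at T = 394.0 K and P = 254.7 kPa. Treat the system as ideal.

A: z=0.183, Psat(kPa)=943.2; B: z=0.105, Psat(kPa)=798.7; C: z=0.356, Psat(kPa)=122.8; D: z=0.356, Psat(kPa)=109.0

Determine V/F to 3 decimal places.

Raoult's law: Kᵢ = Pᵢˢᵃᵗ/P = Pᵢˢᵃᵗ/254.7.
  K_A = 943.2/254.7 = 3.70318, K_B = 798.7/254.7 = 3.13585, K_C = 122.8/254.7 = 0.48214, K_D = 109.0/254.7 = 0.42795
Material balance + equilibrium reduce to Σ zᵢ(Kᵢ−1)/(1+V/F(Kᵢ−1)) = 0.
Feasibility: ΣzᵢKᵢ = 1.331, Σzᵢ/Kᵢ = 1.653 — both > 1, two phases present.
Iterate (Newton) starting at V/F = 0.5:
  V/F = 0.500: g = -0.2152, g' = -0.756 → V/F = 0.215
  V/F = 0.215: g = 0.0264, g' = -1.031 → V/F = 0.241
  V/F = 0.241: g = 0.0007, g' = -0.980 → V/F = 0.242
Converged at V/F = 0.242.

V/F = 0.242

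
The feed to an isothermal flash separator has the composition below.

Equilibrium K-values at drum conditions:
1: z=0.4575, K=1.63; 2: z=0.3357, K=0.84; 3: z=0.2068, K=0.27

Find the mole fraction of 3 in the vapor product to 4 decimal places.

Material balance + equilibrium reduce to Σ zᵢ(Kᵢ−1)/(1+V/F(Kᵢ−1)) = 0.
g(0) = ΣzᵢKᵢ − 1 = 0.0835 and g(1) = 1 − Σzᵢ/Kᵢ = -0.4462, so a root lies in (0, 1).
Iterate (Newton) starting at V/F = 0.35:
  V/F = 0.3500: g = -0.02352, g' = -0.3304 → V/F = 0.2788
  V/F = 0.2788: g = -0.00060, g' = -0.3145 → V/F = 0.2769
Converged at V/F = 0.2769.
Compositions from xᵢ = zᵢ/(1+V/F(Kᵢ−1)), yᵢ = Kᵢxᵢ:
  1: x = 0.3895, y = 0.6350
  2: x = 0.3513, y = 0.2951
  3: x = 0.2592, y = 0.0700

y_3 = 0.0700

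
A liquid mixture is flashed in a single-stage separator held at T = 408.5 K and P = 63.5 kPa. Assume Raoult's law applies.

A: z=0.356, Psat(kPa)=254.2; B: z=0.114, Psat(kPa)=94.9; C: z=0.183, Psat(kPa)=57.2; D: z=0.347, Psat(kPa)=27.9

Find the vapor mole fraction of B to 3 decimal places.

Raoult's law: Kᵢ = Pᵢˢᵃᵗ/P = Pᵢˢᵃᵗ/63.5.
  K_A = 254.2/63.5 = 4.00315, K_B = 94.9/63.5 = 1.49449, K_C = 57.2/63.5 = 0.90079, K_D = 27.9/63.5 = 0.43937
Newton iteration, V/F⁰ = 0.5:
  V/F = 0.500: g = 0.1832, g' = -0.744 → V/F = 0.746
  V/F = 0.746: g = 0.0169, g' = -0.645 → V/F = 0.773
Converged at V/F = 0.773.
Compositions from xᵢ = zᵢ/(1+V/F(Kᵢ−1)), yᵢ = Kᵢxᵢ:
  A: x = 0.107, y = 0.429
  B: x = 0.082, y = 0.123
  C: x = 0.198, y = 0.179
  D: x = 0.612, y = 0.269

y_B = 0.123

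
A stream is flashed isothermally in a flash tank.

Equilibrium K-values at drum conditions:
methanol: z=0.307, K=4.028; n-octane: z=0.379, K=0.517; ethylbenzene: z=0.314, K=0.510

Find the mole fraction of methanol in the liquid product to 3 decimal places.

x_methanol = 0.138

Rachford–Rice: g(V/F) = Σ zᵢ(Kᵢ−1)/(1+V/F(Kᵢ−1)) = 0.
Check two-phase: ΣzᵢKᵢ = 1.593 > 1 and Σzᵢ/Kᵢ = 1.425 > 1, so g(0) = 0.593 > 0 and g(1) = -0.425 < 0.
Newton–Raphson from V/F = 0.51:
  V/F = 0.510: g = -0.0826, g' = -0.724 → V/F = 0.396
  V/F = 0.396: g = 0.0055, g' = -0.833 → V/F = 0.403
Converged at V/F = 0.403.
Compositions from xᵢ = zᵢ/(1+V/F(Kᵢ−1)), yᵢ = Kᵢxᵢ:
  methanol: x = 0.138, y = 0.557
  n-octane: x = 0.470, y = 0.243
  ethylbenzene: x = 0.391, y = 0.199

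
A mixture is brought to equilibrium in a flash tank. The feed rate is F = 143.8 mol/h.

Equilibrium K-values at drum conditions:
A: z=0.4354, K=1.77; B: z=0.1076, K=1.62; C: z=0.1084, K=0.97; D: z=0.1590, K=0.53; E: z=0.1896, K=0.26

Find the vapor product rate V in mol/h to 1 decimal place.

V = 62.4 mol/h

Rachford–Rice: g(β) = Σ zᵢ(Kᵢ−1)/(1+β(Kᵢ−1)) = 0.
g(0) = ΣzᵢKᵢ − 1 = 0.1837 and g(1) = 1 − Σzᵢ/Kᵢ = -0.4534, so a root lies in (0, 1).
Newton iteration, β⁰ = 0.47:
  β = 0.4700: g = -0.01651, g' = -0.4660 → β = 0.4346
  β = 0.4346: g = -0.00026, g' = -0.4517 → β = 0.4340
Converged at β = 0.4340.
Then V = β·F = 0.4340·143.8 = 62.4 mol/h and L = F − V = 81.4 mol/h.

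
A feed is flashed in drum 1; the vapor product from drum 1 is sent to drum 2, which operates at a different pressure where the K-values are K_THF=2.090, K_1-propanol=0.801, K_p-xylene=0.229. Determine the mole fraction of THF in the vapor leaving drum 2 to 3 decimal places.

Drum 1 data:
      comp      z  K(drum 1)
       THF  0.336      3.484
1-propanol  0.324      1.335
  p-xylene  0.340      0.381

Drum 1:
Rachford–Rice: g(ψ₁) = Σ zᵢ(Kᵢ−1)/(1+ψ₁(Kᵢ−1)) = 0.
Check two-phase: ΣzᵢKᵢ = 1.733 > 1 and Σzᵢ/Kᵢ = 1.232 > 1, so g(0) = 0.733 > 0 and g(1) = -0.232 < 0.
Newton iteration, ψ₁⁰ = 0.54:
  ψ₁ = 0.540: g = 0.1323, g' = -0.698 → ψ₁ = 0.729
  ψ₁ = 0.729: g = 0.0003, g' = -0.719 → ψ₁ = 0.730
Converged at ψ₁ = 0.730.
Drum-1 compositions:
  THF: x = 0.119, y = 0.416
  1-propanol: x = 0.260, y = 0.348
  p-xylene: x = 0.620, y = 0.236
Drum-2 feed = drum-1 vapor: z₂ = (0.4161, 0.3476, 0.2363).
Drum 2:
Rachford–Rice: g(ψ₂) = Σ zᵢ(Kᵢ−1)/(1+ψ₂(Kᵢ−1)) = 0.
Check two-phase: ΣzᵢKᵢ = 1.202 > 1 and Σzᵢ/Kᵢ = 1.665 > 1, so g(0) = 0.202 > 0 and g(1) = -0.665 < 0.
Iterate (Newton) starting at ψ₂ = 0.52:
  ψ₂ = 0.520: g = -0.0918, g' = -0.610 → ψ₂ = 0.370
  ψ₂ = 0.370: g = -0.0061, g' = -0.542 → ψ₂ = 0.358
Converged at ψ₂ = 0.358.
  THF: x = 0.299, y = 0.625
  1-propanol: x = 0.374, y = 0.300
  p-xylene: x = 0.326, y = 0.075

y_THF (drum 2) = 0.625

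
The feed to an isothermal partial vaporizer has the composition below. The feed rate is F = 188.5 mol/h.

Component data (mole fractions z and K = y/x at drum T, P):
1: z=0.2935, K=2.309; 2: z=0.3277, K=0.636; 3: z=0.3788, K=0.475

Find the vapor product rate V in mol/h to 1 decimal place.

Rachford–Rice: g(V/F) = Σ zᵢ(Kᵢ−1)/(1+V/F(Kᵢ−1)) = 0.
Feasibility: ΣzᵢKᵢ = 1.0660, Σzᵢ/Kᵢ = 1.4398 — both > 1, two phases present.
Newton–Raphson from V/F = 0.5:
  V/F = 0.5000: g = -0.18327, g' = -0.4406 → V/F = 0.0840
  V/F = 0.0840: g = 0.01503, g' = -0.5687 → V/F = 0.1105
  V/F = 0.1105: g = 0.00027, g' = -0.5487 → V/F = 0.1109
Converged at V/F = 0.1109.
Then V = V/F·F = 0.1109·188.5 = 20.9 mol/h and L = F − V = 167.6 mol/h.

V = 20.9 mol/h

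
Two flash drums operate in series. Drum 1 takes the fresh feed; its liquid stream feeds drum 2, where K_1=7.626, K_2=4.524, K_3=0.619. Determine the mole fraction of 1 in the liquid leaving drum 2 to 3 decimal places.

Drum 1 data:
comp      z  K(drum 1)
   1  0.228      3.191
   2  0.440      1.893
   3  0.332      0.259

x_1 (drum 2) = 0.015

Drum 1:
Rachford–Rice: g(ψ₁) = Σ zᵢ(Kᵢ−1)/(1+ψ₁(Kᵢ−1)) = 0.
Feasibility: ΣzᵢKᵢ = 1.646, Σzᵢ/Kᵢ = 1.586 — both > 1, two phases present.
Iterate (Newton) starting at ψ₁ = 0.5:
  ψ₁ = 0.500: g = 0.1192, g' = -0.877 → ψ₁ = 0.636
  ψ₁ = 0.636: g = -0.0059, g' = -0.986 → ψ₁ = 0.630
Converged at ψ₁ = 0.630.
Drum-1 compositions:
  1: x = 0.096, y = 0.306
  2: x = 0.282, y = 0.533
  3: x = 0.623, y = 0.161
Drum-2 feed = drum-1 liquid: z₂ = (0.0958, 0.2816, 0.6226).
Drum 2:
Material balance + equilibrium reduce to Σ zᵢ(Kᵢ−1)/(1+ψ₂(Kᵢ−1)) = 0.
g(0) = ΣzᵢKᵢ − 1 = 1.390 and g(1) = 1 − Σzᵢ/Kᵢ = -0.081, so a root lies in (0, 1).
Iterate (Newton) starting at ψ₂ = 0.68:
  ψ₂ = 0.680: g = 0.0873, g' = -0.607 → ψ₂ = 0.824
  ψ₂ = 0.824: g = 0.0067, g' = -0.522 → ψ₂ = 0.837
Converged at ψ₂ = 0.837.
  1: x = 0.015, y = 0.112
  2: x = 0.071, y = 0.323
  3: x = 0.914, y = 0.566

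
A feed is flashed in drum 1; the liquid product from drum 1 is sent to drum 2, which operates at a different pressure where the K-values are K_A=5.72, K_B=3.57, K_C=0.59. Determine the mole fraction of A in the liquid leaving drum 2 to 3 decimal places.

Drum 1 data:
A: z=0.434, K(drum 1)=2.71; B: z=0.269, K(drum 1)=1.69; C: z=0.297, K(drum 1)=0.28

Drum 1:
Newton iteration, ψ₁⁰ = 0.46:
  ψ₁ = 0.460: g = 0.2365, g' = -0.816 → ψ₁ = 0.750
  ψ₁ = 0.750: g = -0.0174, g' = -1.027 → ψ₁ = 0.733
Converged at ψ₁ = 0.733.
Drum-1 compositions:
  A: x = 0.193, y = 0.522
  B: x = 0.179, y = 0.302
  C: x = 0.629, y = 0.176
Drum-2 feed = drum-1 liquid: z₂ = (0.1926, 0.1787, 0.6287).
Drum 2:
Iterate (Newton) starting at ψ₂ = 0.5:
  ψ₂ = 0.500: g = 0.1473, g' = -0.773 → ψ₂ = 0.690
  ψ₂ = 0.690: g = 0.0194, g' = -0.596 → ψ₂ = 0.723
  ψ₂ = 0.723: g = 0.0003, g' = -0.578 → ψ₂ = 0.724
Converged at ψ₂ = 0.724.
  A: x = 0.044, y = 0.250
  B: x = 0.062, y = 0.223
  C: x = 0.894, y = 0.527

x_A (drum 2) = 0.044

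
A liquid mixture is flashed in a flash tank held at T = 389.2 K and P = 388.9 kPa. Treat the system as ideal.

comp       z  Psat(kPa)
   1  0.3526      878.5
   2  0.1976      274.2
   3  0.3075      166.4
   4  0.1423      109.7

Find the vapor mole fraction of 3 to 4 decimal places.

y_3 = 0.1447

Raoult's law: Kᵢ = Pᵢˢᵃᵗ/P = Pᵢˢᵃᵗ/388.9.
  K_1 = 878.5/388.9 = 2.258935, K_2 = 274.2/388.9 = 0.705066, K_3 = 166.4/388.9 = 0.427873, K_4 = 109.7/388.9 = 0.282078
Newton–Raphson from β = 0.67:
  β = 0.6700: g = -0.31397, g' = -0.7281 → β = 0.2388
  β = 0.2388: g = -0.04846, g' = -0.5921 → β = 0.1569
  β = 0.1569: g = 0.00114, g' = -0.6232 → β = 0.1588
Converged at β = 0.1588.
Compositions from xᵢ = zᵢ/(1+β(Kᵢ−1)), yᵢ = Kᵢxᵢ:
  1: x = 0.2939, y = 0.6638
  2: x = 0.2073, y = 0.1462
  3: x = 0.3382, y = 0.1447
  4: x = 0.1606, y = 0.0453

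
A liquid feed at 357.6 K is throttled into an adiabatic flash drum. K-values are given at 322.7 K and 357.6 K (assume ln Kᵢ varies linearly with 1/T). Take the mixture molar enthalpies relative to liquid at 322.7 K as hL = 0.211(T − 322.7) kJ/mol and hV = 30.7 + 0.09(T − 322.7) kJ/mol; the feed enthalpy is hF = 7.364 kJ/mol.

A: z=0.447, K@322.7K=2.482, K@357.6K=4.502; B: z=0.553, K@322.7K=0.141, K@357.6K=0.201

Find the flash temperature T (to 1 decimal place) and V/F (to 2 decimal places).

T = 328.0 K, V/F = 0.21

Adiabatic flash: solve Rachford–Rice at each trial T, then check hF = ψ·hV(T) + (1−ψ)·hL(T).
  T = 322.7 K: K = (2.482, 0.141), RR gives ψ = 0.147, H_out = 4.520 kJ/mol
  T = 357.6 K: K = (4.502, 0.201), RR gives ψ = 0.402, H_out = 17.996 kJ/mol
  T = 340.1 K: K = (3.391, 0.170), RR gives ψ = 0.307, H_out = 12.455 kJ/mol
  T = 331.4 K: K = (2.913, 0.155), RR gives ψ = 0.240, H_out = 8.951 kJ/mol
  T = 327.0 K: K = (2.689, 0.148), RR gives ψ = 0.197, H_out = 6.860 kJ/mol
  T = 329.2 K: K = (2.800, 0.151), RR gives ψ = 0.220, H_out = 7.939 kJ/mol
Linear interpolation between T = 327.0 (H_out = 6.860) and T = 329.2 (H_out = 7.939) on hF = 7.364 gives T ≈ 328.0 K, at which ψ = 0.21.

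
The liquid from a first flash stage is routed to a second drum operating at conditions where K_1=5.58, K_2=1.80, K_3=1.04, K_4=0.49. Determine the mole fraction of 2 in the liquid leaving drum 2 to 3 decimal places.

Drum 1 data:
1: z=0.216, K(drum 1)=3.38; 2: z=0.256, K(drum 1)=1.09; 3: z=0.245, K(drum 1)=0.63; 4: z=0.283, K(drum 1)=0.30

x_2 (drum 2) = 0.158

Drum 1:
Material balance + equilibrium reduce to Σ zᵢ(Kᵢ−1)/(1+ψ₁(Kᵢ−1)) = 0.
g(0) = ΣzᵢKᵢ − 1 = 0.248 and g(1) = 1 − Σzᵢ/Kᵢ = -0.631, so a root lies in (0, 1).
Newton iteration, ψ₁⁰ = 0.41:
  ψ₁ = 0.410: g = -0.1023, g' = -0.635 → ψ₁ = 0.249
  ψ₁ = 0.249: g = 0.0057, g' = -0.729 → ψ₁ = 0.257
Converged at ψ₁ = 0.257.
Drum-1 compositions:
  1: x = 0.134, y = 0.453
  2: x = 0.250, y = 0.273
  3: x = 0.271, y = 0.171
  4: x = 0.345, y = 0.103
Drum-2 feed = drum-1 liquid: z₂ = (0.1341, 0.2502, 0.2707, 0.3450).
Drum 2:
Material balance + equilibrium reduce to Σ zᵢ(Kᵢ−1)/(1+ψ₂(Kᵢ−1)) = 0.
Feasibility: ΣzᵢKᵢ = 1.649, Σzᵢ/Kᵢ = 1.127 — both > 1, two phases present.
Iterate (Newton) starting at ψ₂ = 0.34:
  ψ₂ = 0.340: g = 0.1954, g' = -0.661 → ψ₂ = 0.636
  ψ₂ = 0.636: g = 0.0399, g' = -0.451 → ψ₂ = 0.724
  ψ₂ = 0.724: g = 0.0006, g' = -0.441 → ψ₂ = 0.725
Converged at ψ₂ = 0.725.
  1: x = 0.031, y = 0.173
  2: x = 0.158, y = 0.285
  3: x = 0.263, y = 0.274
  4: x = 0.548, y = 0.268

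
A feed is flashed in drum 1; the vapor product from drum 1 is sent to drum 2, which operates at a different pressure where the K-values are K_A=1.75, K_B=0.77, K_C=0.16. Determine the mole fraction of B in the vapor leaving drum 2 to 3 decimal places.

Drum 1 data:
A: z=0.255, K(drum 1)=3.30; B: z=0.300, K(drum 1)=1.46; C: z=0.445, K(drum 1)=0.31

y_B (drum 2) = 0.300

Drum 1:
Rachford–Rice: g(ψ₁) = Σ zᵢ(Kᵢ−1)/(1+ψ₁(Kᵢ−1)) = 0.
g(0) = ΣzᵢKᵢ − 1 = 0.417 and g(1) = 1 − Σzᵢ/Kᵢ = -0.718, so a root lies in (0, 1).
Newton–Raphson from ψ₁ = 0.56:
  ψ₁ = 0.560: g = -0.1343, g' = -0.861 → ψ₁ = 0.404
  ψ₁ = 0.404: g = -0.0053, g' = -0.815 → ψ₁ = 0.397
Converged at ψ₁ = 0.397.
Drum-1 compositions:
  A: x = 0.133, y = 0.440
  B: x = 0.254, y = 0.370
  C: x = 0.613, y = 0.190
Drum-2 feed = drum-1 vapor: z₂ = (0.4396, 0.3703, 0.1901).
Drum 2:
Newton–Raphson from ψ₂ = 0.5:
  ψ₂ = 0.500: g = -0.1317, g' = -0.554 → ψ₂ = 0.262
  ψ₂ = 0.262: g = -0.0200, g' = -0.416 → ψ₂ = 0.214
Converged at ψ₂ = 0.214.
  A: x = 0.379, y = 0.663
  B: x = 0.389, y = 0.300
  C: x = 0.232, y = 0.037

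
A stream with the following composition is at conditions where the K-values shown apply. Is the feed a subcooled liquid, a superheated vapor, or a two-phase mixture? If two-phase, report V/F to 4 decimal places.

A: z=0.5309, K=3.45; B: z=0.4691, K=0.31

two-phase, V/F = 0.5780

ΣzᵢKᵢ = 1.9770; Σzᵢ/Kᵢ = 1.6671.
Both exceed 1, so a two-phase solution exists.
Newton–Raphson from ψ = 0.45:
  ψ = 0.4500: g = 0.14921, g' = -1.1907 → ψ = 0.5753
  ψ = 0.5753: g = 0.00307, g' = -1.1630 → ψ = 0.5780
Converged at ψ = 0.5780.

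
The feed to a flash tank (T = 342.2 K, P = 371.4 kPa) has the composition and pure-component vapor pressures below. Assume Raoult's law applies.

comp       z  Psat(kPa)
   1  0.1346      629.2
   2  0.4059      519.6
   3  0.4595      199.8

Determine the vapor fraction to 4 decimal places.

Raoult's law: Kᵢ = Pᵢˢᵃᵗ/P = Pᵢˢᵃᵗ/371.4.
  K_1 = 629.2/371.4 = 1.694130, K_2 = 519.6/371.4 = 1.399031, K_3 = 199.8/371.4 = 0.537964
Newton–Raphson from ψ = 0.5:
  ψ = 0.5000: g = -0.07170, g' = -0.2465 → ψ = 0.2092
  ψ = 0.2092: g = -0.00394, g' = -0.2247 → ψ = 0.1916
Converged at ψ = 0.1916.

ψ = 0.1916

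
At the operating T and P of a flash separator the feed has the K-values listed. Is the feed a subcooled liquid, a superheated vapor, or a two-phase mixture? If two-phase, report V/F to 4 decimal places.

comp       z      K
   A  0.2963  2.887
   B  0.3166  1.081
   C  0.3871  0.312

ΣzᵢKᵢ = 1.3184; Σzᵢ/Kᵢ = 1.6362.
Both exceed 1, so a two-phase solution exists.
Newton–Raphson from ψ = 0.5:
  ψ = 0.5000: g = -0.09365, g' = -0.7070 → ψ = 0.3675
  ψ = 0.3675: g = -0.00142, g' = -0.6981 → ψ = 0.3655
Converged at ψ = 0.3655.

two-phase, V/F = 0.3655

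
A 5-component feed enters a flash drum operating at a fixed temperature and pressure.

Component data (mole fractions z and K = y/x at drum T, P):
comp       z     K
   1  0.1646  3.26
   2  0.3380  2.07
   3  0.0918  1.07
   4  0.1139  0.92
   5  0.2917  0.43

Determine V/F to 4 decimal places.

Iterate (Newton) starting at V/F = 0.5:
  V/F = 0.5000: g = 0.17443, g' = -0.5361 → V/F = 0.8253
  V/F = 0.8253: g = 0.00422, g' = -0.5507 → V/F = 0.8330
Converged at V/F = 0.8330.

V/F = 0.8330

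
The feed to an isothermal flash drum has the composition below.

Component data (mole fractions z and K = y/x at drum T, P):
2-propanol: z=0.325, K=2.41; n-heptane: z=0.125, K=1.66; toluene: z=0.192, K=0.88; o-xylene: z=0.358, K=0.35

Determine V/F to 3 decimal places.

V/F = 0.434

Rachford–Rice: g(V/F) = Σ zᵢ(Kᵢ−1)/(1+V/F(Kᵢ−1)) = 0.
Check two-phase: ΣzᵢKᵢ = 1.285 > 1 and Σzᵢ/Kᵢ = 1.451 > 1, so g(0) = 0.285 > 0 and g(1) = -0.451 < 0.
Newton iteration, V/F⁰ = 0.5:
  V/F = 0.500: g = -0.0385, g' = -0.588 → V/F = 0.435
  V/F = 0.435: g = -0.0004, g' = -0.578 → V/F = 0.434
Converged at V/F = 0.434.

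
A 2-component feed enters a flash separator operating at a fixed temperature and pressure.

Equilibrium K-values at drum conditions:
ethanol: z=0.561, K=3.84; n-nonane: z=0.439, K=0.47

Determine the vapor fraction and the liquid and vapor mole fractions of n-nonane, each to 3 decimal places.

ψ = 0.904, x_n-nonane = 0.843, y_n-nonane = 0.396

Material balance + equilibrium reduce to Σ zᵢ(Kᵢ−1)/(1+ψ(Kᵢ−1)) = 0.
Feasibility: ΣzᵢKᵢ = 2.361, Σzᵢ/Kᵢ = 1.080 — both > 1, two phases present.
Binary case is linear: z₁(K₁−1)(1+ψ(K₂−1)) + z₂(K₂−1)(1+ψ(K₁−1)) = 0
⇒ ψ = [z₁(K₁−1)+z₂(K₂−1)] / [−(K₁−1)(K₂−1)] = 1.3606/1.5052 = 0.904
Compositions from xᵢ = zᵢ/(1+ψ(Kᵢ−1)), yᵢ = Kᵢxᵢ:
  ethanol: x = 0.157, y = 0.604
  n-nonane: x = 0.843, y = 0.396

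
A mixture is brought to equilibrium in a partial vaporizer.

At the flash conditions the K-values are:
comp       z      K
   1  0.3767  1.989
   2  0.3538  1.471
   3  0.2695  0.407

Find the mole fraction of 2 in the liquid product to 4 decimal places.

x_2 = 0.2528

Material balance + equilibrium reduce to Σ zᵢ(Kᵢ−1)/(1+V/F(Kᵢ−1)) = 0.
Feasibility: ΣzᵢKᵢ = 1.3794, Σzᵢ/Kᵢ = 1.0921 — both > 1, two phases present.
Newton iteration, V/F⁰ = 0.5:
  V/F = 0.5000: g = 0.15699, g' = -0.4079 → V/F = 0.8849
  V/F = 0.8849: g = -0.01998, g' = -0.5635 → V/F = 0.8495
  V/F = 0.8495: g = -0.00054, g' = -0.5336 → V/F = 0.8484
Converged at V/F = 0.8484.
Compositions from xᵢ = zᵢ/(1+V/F(Kᵢ−1)), yᵢ = Kᵢxᵢ:
  1: x = 0.2048, y = 0.4074
  2: x = 0.2528, y = 0.3718
  3: x = 0.5424, y = 0.2208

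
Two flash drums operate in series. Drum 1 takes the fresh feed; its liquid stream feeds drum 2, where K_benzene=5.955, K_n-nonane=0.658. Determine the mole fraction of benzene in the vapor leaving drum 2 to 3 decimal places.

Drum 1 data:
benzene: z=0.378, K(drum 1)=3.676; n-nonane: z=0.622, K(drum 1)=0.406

y_benzene (drum 2) = 0.384

Drum 1:
Binary case is linear: z₁(K₁−1)(1+ψ₁(K₂−1)) + z₂(K₂−1)(1+ψ₁(K₁−1)) = 0
⇒ ψ₁ = [z₁(K₁−1)+z₂(K₂−1)] / [−(K₁−1)(K₂−1)] = 0.6421/1.5895 = 0.404
Drum-1 compositions:
  benzene: x = 0.182, y = 0.668
  n-nonane: x = 0.818, y = 0.332
Drum-2 feed = drum-1 liquid: z₂ = (0.1817, 0.8183).
Drum 2:
Binary case is linear: z₁(K₁−1)(1+ψ₂(K₂−1)) + z₂(K₂−1)(1+ψ₂(K₁−1)) = 0
⇒ ψ₂ = [z₁(K₁−1)+z₂(K₂−1)] / [−(K₁−1)(K₂−1)] = 0.6202/1.6946 = 0.366
  benzene: x = 0.065, y = 0.384
  n-nonane: x = 0.935, y = 0.616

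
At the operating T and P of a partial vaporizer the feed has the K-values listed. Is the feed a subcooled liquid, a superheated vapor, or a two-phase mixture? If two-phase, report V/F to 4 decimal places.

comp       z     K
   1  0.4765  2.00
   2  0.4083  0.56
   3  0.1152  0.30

ΣzᵢKᵢ = 1.2162; Σzᵢ/Kᵢ = 1.3514.
Both exceed 1, so a two-phase solution exists.
Newton iteration, ψ⁰ = 0.5:
  ψ = 0.5000: g = -0.03672, g' = -0.4753 → ψ = 0.4227
  ψ = 0.4227: g = -0.00032, g' = -0.4686 → ψ = 0.4221
Converged at ψ = 0.4221.

two-phase, V/F = 0.4221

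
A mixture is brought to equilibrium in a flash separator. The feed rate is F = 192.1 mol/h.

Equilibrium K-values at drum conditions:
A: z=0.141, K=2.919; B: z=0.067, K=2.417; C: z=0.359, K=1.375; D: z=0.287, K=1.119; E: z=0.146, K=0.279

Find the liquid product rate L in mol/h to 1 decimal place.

Material balance + equilibrium reduce to Σ zᵢ(Kᵢ−1)/(1+ψ(Kᵢ−1)) = 0.
Feasibility: ΣzᵢKᵢ = 1.429, Σzᵢ/Kᵢ = 1.117 — both > 1, two phases present.
Newton–Raphson from ψ = 0.62:
  ψ = 0.620: g = 0.1248, g' = -0.431 → ψ = 0.909
  ψ = 0.909: g = -0.0344, g' = -0.766 → ψ = 0.864
  ψ = 0.864: g = -0.0023, g' = -0.667 → ψ = 0.861
Converged at ψ = 0.861.
Then V = ψ·F = 0.8609·192.1 = 165.4 mol/h and L = F − V = 26.7 mol/h.

L = 26.7 mol/h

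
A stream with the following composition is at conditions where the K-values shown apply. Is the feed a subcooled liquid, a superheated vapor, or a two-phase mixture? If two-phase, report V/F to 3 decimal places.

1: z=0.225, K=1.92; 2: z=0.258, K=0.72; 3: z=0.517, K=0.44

ΣzᵢKᵢ = 0.845; Σzᵢ/Kᵢ = 1.651.
Since ΣzᵢKᵢ < 1 the mixture is below its bubble point — single liquid phase.

subcooled liquid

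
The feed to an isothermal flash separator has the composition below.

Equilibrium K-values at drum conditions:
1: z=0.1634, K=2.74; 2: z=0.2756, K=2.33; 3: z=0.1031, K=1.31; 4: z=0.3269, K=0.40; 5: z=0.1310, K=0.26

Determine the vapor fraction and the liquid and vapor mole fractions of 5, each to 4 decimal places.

Newton–Raphson from ψ = 0.5:
  ψ = 0.5000: g = -0.03421, g' = -0.7457 → ψ = 0.4541
  ψ = 0.4541: g = -0.00024, g' = -0.7365 → ψ = 0.4538
Converged at ψ = 0.4538.
Compositions from xᵢ = zᵢ/(1+ψ(Kᵢ−1)), yᵢ = Kᵢxᵢ:
  1: x = 0.0913, y = 0.2502
  2: x = 0.1719, y = 0.4005
  3: x = 0.0904, y = 0.1184
  4: x = 0.4492, y = 0.1797
  5: x = 0.1972, y = 0.0513

ψ = 0.4538, x_5 = 0.1972, y_5 = 0.0513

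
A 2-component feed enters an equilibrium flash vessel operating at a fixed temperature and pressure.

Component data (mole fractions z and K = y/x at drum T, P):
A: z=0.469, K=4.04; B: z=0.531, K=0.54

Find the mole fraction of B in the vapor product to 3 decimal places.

Material balance + equilibrium reduce to Σ zᵢ(Kᵢ−1)/(1+V/F(Kᵢ−1)) = 0.
Check two-phase: ΣzᵢKᵢ = 2.182 > 1 and Σzᵢ/Kᵢ = 1.099 > 1, so g(0) = 1.181 > 0 and g(1) = -0.099 < 0.
Iterate (Newton) starting at V/F = 0.6:
  V/F = 0.600: g = 0.1675, g' = -0.758 → V/F = 0.821
  V/F = 0.821: g = 0.0153, g' = -0.645 → V/F = 0.845
Converged at V/F = 0.845.
Compositions from xᵢ = zᵢ/(1+V/F(Kᵢ−1)), yᵢ = Kᵢxᵢ:
  A: x = 0.131, y = 0.531
  B: x = 0.869, y = 0.469

y_B = 0.469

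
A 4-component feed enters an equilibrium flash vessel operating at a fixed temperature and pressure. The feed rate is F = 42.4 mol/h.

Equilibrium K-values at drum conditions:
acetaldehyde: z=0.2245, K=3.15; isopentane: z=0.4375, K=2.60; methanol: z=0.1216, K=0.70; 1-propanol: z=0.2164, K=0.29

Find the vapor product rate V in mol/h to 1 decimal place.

Rachford–Rice: g(ψ) = Σ zᵢ(Kᵢ−1)/(1+ψ(Kᵢ−1)) = 0.
Check two-phase: ΣzᵢKᵢ = 1.9926 > 1 and Σzᵢ/Kᵢ = 1.1595 > 1, so g(0) = 0.9926 > 0 and g(1) = -0.1595 < 0.
Newton iteration, ψ⁰ = 0.5:
  ψ = 0.5000: g = 0.34038, g' = -0.8641 → ψ = 0.8939
  ψ = 0.8939: g = -0.01721, g' = -1.1490 → ψ = 0.8789
  ψ = 0.8789: g = -0.00030, g' = -1.1097 → ψ = 0.8787
Converged at ψ = 0.8787.
Then V = ψ·F = 0.8787·42.4 = 37.3 mol/h and L = F − V = 5.1 mol/h.

V = 37.3 mol/h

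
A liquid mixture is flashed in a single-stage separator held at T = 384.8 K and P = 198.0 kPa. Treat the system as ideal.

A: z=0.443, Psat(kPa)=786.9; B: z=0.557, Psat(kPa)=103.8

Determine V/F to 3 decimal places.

V/F = 0.744

Raoult's law: Kᵢ = Pᵢˢᵃᵗ/P = Pᵢˢᵃᵗ/198.0.
  K_A = 786.9/198.0 = 3.97424, K_B = 103.8/198.0 = 0.52424
Binary case is linear: z₁(K₁−1)(1+V/F(K₂−1)) + z₂(K₂−1)(1+V/F(K₁−1)) = 0
⇒ V/F = [z₁(K₁−1)+z₂(K₂−1)] / [−(K₁−1)(K₂−1)] = 1.0526/1.4150 = 0.744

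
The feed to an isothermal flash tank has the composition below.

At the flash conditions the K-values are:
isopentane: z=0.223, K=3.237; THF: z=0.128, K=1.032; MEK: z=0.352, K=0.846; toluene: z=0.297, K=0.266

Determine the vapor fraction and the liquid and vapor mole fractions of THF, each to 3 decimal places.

Rachford–Rice: g(ψ) = Σ zᵢ(Kᵢ−1)/(1+ψ(Kᵢ−1)) = 0.
Check two-phase: ΣzᵢKᵢ = 1.231 > 1 and Σzᵢ/Kᵢ = 1.726 > 1, so g(0) = 0.231 > 0 and g(1) = -0.726 < 0.
Newton–Raphson from ψ = 0.33:
  ψ = 0.330: g = -0.0537, g' = -0.657 → ψ = 0.248
  ψ = 0.248: g = 0.0019, g' = -0.710 → ψ = 0.251
Converged at ψ = 0.251.
Compositions from xᵢ = zᵢ/(1+ψ(Kᵢ−1)), yᵢ = Kᵢxᵢ:
  isopentane: x = 0.143, y = 0.462
  THF: x = 0.127, y = 0.131
  MEK: x = 0.366, y = 0.310
  toluene: x = 0.364, y = 0.097

ψ = 0.251, x_THF = 0.127, y_THF = 0.131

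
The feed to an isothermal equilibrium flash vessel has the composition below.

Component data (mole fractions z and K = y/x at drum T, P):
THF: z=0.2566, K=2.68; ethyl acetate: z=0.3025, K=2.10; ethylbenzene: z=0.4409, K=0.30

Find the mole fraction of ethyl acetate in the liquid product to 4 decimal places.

Newton–Raphson from V/F = 0.56:
  V/F = 0.5600: g = -0.07959, g' = -0.9169 → V/F = 0.4732
  V/F = 0.4732: g = -0.00249, g' = -0.8661 → V/F = 0.4703
Converged at V/F = 0.4703.
Compositions from xᵢ = zᵢ/(1+V/F(Kᵢ−1)), yᵢ = Kᵢxᵢ:
  THF: x = 0.1433, y = 0.3842
  ethyl acetate: x = 0.1994, y = 0.4187
  ethylbenzene: x = 0.6573, y = 0.1972

x_ethyl acetate = 0.1994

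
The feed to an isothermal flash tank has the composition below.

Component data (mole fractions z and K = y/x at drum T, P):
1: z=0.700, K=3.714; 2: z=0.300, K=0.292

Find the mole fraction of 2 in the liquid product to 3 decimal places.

Rachford–Rice: g(V/F) = Σ zᵢ(Kᵢ−1)/(1+V/F(Kᵢ−1)) = 0.
Check two-phase: ΣzᵢKᵢ = 2.687 > 1 and Σzᵢ/Kᵢ = 1.216 > 1, so g(0) = 1.687 > 0 and g(1) = -0.216 < 0.
Iterate (Newton) starting at V/F = 0.5:
  V/F = 0.500: g = 0.4772, g' = -1.288 → V/F = 0.870
  V/F = 0.870: g = 0.0116, g' = -1.477 → V/F = 0.878
Converged at V/F = 0.878.
Compositions from xᵢ = zᵢ/(1+V/F(Kᵢ−1)), yᵢ = Kᵢxᵢ:
  1: x = 0.207, y = 0.768
  2: x = 0.793, y = 0.232

x_2 = 0.793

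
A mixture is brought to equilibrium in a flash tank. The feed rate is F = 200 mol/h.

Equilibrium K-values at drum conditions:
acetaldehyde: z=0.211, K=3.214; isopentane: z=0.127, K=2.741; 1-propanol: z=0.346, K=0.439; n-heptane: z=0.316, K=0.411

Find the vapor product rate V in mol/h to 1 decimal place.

V = 52.4 mol/h

Newton iteration, ψ⁰ = 0.5:
  ψ = 0.500: g = -0.1937, g' = -0.774 → ψ = 0.250
  ψ = 0.250: g = 0.0111, g' = -0.914 → ψ = 0.262
Converged at ψ = 0.262.
Then V = ψ·F = 0.2618·200 = 52.4 mol/h and L = F − V = 147.6 mol/h.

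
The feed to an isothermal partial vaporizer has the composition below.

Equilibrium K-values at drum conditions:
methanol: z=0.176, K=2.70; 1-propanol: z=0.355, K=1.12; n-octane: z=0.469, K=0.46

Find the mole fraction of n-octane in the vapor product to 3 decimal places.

y_n-octane = 0.236

Rachford–Rice: g(β) = Σ zᵢ(Kᵢ−1)/(1+β(Kᵢ−1)) = 0.
g(0) = ΣzᵢKᵢ − 1 = 0.089 and g(1) = 1 − Σzᵢ/Kᵢ = -0.402, so a root lies in (0, 1).
Newton iteration, β⁰ = 0.5:
  β = 0.500: g = -0.1450, g' = -0.410 → β = 0.146
  β = 0.146: g = 0.0066, g' = -0.492 → β = 0.159
  β = 0.159: g = 0.0001, g' = -0.483 → β = 0.160
Converged at β = 0.160.
Compositions from xᵢ = zᵢ/(1+β(Kᵢ−1)), yᵢ = Kᵢxᵢ:
  methanol: x = 0.138, y = 0.374
  1-propanol: x = 0.348, y = 0.390
  n-octane: x = 0.513, y = 0.236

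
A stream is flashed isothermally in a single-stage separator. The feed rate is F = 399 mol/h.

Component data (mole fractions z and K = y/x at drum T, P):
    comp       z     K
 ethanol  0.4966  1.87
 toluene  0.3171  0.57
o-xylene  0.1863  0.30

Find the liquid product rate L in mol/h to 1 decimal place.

Rachford–Rice: g(ψ) = Σ zᵢ(Kᵢ−1)/(1+ψ(Kᵢ−1)) = 0.
g(0) = ΣzᵢKᵢ − 1 = 0.1653 and g(1) = 1 − Σzᵢ/Kᵢ = -0.4429, so a root lies in (0, 1).
Newton iteration, ψ⁰ = 0.34:
  ψ = 0.3400: g = 0.00257, g' = -0.4615 → ψ = 0.3456
Converged at ψ = 0.3456.
Then V = ψ·F = 0.3456·399 = 137.9 mol/h and L = F − V = 261.1 mol/h.

L = 261.1 mol/h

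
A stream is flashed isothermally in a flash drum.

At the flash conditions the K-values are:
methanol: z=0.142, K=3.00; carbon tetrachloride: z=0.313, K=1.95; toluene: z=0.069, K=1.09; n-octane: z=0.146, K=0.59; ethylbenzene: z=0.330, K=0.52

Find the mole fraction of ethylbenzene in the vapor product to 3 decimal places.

y_ethylbenzene = 0.250

Iterate (Newton) starting at β = 0.33:
  β = 0.330: g = 0.1461, g' = -0.511 → β = 0.616
  β = 0.616: g = 0.0157, g' = -0.424 → β = 0.653
Converged at β = 0.653.
Compositions from xᵢ = zᵢ/(1+β(Kᵢ−1)), yᵢ = Kᵢxᵢ:
  methanol: x = 0.062, y = 0.185
  carbon tetrachloride: x = 0.193, y = 0.377
  toluene: x = 0.065, y = 0.071
  n-octane: x = 0.199, y = 0.118
  ethylbenzene: x = 0.481, y = 0.250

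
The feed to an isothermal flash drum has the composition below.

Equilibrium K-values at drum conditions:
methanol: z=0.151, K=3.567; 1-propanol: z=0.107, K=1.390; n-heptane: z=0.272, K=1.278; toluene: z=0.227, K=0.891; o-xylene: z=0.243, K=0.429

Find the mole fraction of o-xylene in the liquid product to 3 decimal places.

Let β = V/F and solve Σ zᵢ(Kᵢ−1)/(1+β(Kᵢ−1)) = 0.
Check two-phase: ΣzᵢKᵢ = 1.341 > 1 and Σzᵢ/Kᵢ = 1.153 > 1, so g(0) = 0.341 > 0 and g(1) = -0.153 < 0.
Newton–Raphson from β = 0.7:
  β = 0.700: g = -0.0233, g' = -0.375 → β = 0.638
  β = 0.638: g = -0.0003, g' = -0.368 → β = 0.637
Converged at β = 0.637.
Compositions from xᵢ = zᵢ/(1+β(Kᵢ−1)), yᵢ = Kᵢxᵢ:
  methanol: x = 0.057, y = 0.204
  1-propanol: x = 0.086, y = 0.119
  n-heptane: x = 0.231, y = 0.295
  toluene: x = 0.244, y = 0.217
  o-xylene: x = 0.382, y = 0.164

x_o-xylene = 0.382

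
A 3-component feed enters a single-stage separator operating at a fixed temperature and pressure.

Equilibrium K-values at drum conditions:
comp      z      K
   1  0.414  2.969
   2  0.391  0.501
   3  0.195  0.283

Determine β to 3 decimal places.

Newton–Raphson from β = 0.33:
  β = 0.330: g = 0.0774, g' = -0.901 → β = 0.416
  β = 0.416: g = 0.0028, g' = -0.844 → β = 0.419
Converged at β = 0.419.

β = 0.419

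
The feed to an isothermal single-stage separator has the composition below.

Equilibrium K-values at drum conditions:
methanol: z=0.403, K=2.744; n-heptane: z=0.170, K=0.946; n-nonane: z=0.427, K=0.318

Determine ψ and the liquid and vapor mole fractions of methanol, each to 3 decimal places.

ψ = 0.405, x_methanol = 0.236, y_methanol = 0.648

Iterate (Newton) starting at ψ = 0.5:
  ψ = 0.500: g = -0.0759, g' = -0.808 → ψ = 0.406
  ψ = 0.406: g = -0.0007, g' = -0.800 → ψ = 0.405
Converged at ψ = 0.405.
Compositions from xᵢ = zᵢ/(1+ψ(Kᵢ−1)), yᵢ = Kᵢxᵢ:
  methanol: x = 0.236, y = 0.648
  n-heptane: x = 0.174, y = 0.164
  n-nonane: x = 0.590, y = 0.188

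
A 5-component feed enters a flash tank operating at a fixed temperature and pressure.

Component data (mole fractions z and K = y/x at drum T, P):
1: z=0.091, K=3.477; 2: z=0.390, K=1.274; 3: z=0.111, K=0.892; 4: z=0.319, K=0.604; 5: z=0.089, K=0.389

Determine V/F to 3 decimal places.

V/F = 0.318

Rachford–Rice: g(V/F) = Σ zᵢ(Kᵢ−1)/(1+V/F(Kᵢ−1)) = 0.
Check two-phase: ΣzᵢKᵢ = 1.140 > 1 and Σzᵢ/Kᵢ = 1.214 > 1, so g(0) = 0.140 > 0 and g(1) = -0.214 < 0.
Newton–Raphson from V/F = 0.37:
  V/F = 0.370: g = -0.0161, g' = -0.302 → V/F = 0.317
  V/F = 0.317: g = 0.0004, g' = -0.318 → V/F = 0.318
Converged at V/F = 0.318.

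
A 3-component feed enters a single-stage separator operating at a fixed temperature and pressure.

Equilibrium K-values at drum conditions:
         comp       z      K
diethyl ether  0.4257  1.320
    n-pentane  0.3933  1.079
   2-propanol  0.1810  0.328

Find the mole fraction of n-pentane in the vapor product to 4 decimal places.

Let β = V/F and solve Σ zᵢ(Kᵢ−1)/(1+β(Kᵢ−1)) = 0.
Feasibility: ΣzᵢKᵢ = 1.0457, Σzᵢ/Kᵢ = 1.2388 — both > 1, two phases present.
Newton–Raphson from β = 0.5:
  β = 0.5000: g = -0.03586, g' = -0.2201 → β = 0.3371
  β = 0.3371: g = -0.00402, g' = -0.1745 → β = 0.3140
  β = 0.3140: g = -0.00006, g' = -0.1696 → β = 0.3137
Converged at β = 0.3137.
Compositions from xᵢ = zᵢ/(1+β(Kᵢ−1)), yᵢ = Kᵢxᵢ:
  diethyl ether: x = 0.3869, y = 0.5107
  n-pentane: x = 0.3838, y = 0.4141
  2-propanol: x = 0.2293, y = 0.0752

y_n-pentane = 0.4141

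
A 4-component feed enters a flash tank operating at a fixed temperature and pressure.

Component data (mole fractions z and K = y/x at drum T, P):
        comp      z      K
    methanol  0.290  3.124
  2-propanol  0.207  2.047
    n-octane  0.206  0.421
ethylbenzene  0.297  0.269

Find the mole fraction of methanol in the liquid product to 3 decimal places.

Rachford–Rice: g(V/F) = Σ zᵢ(Kᵢ−1)/(1+V/F(Kᵢ−1)) = 0.
Check two-phase: ΣzᵢKᵢ = 1.496 > 1 and Σzᵢ/Kᵢ = 1.787 > 1, so g(0) = 0.496 > 0 and g(1) = -0.787 < 0.
Newton–Raphson from V/F = 0.41:
  V/F = 0.410: g = 0.0145, g' = -0.927 → V/F = 0.426
Converged at V/F = 0.426.
Compositions from xᵢ = zᵢ/(1+V/F(Kᵢ−1)), yᵢ = Kᵢxᵢ:
  methanol: x = 0.152, y = 0.476
  2-propanol: x = 0.143, y = 0.293
  n-octane: x = 0.273, y = 0.115
  ethylbenzene: x = 0.431, y = 0.116

x_methanol = 0.152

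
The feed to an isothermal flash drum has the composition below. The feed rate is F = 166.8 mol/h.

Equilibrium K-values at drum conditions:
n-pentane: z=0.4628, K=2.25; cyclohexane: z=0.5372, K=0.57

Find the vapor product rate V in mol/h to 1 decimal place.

V = 107.8 mol/h

Material balance + equilibrium reduce to Σ zᵢ(Kᵢ−1)/(1+ψ(Kᵢ−1)) = 0.
Check two-phase: ΣzᵢKᵢ = 1.3475 > 1 and Σzᵢ/Kᵢ = 1.1481 > 1, so g(0) = 0.3475 > 0 and g(1) = -0.1481 < 0.
Iterate (Newton) starting at ψ = 0.63:
  ψ = 0.6300: g = 0.00681, g' = -0.4132 → ψ = 0.6465
Converged at ψ = 0.6465.
Then V = ψ·F = 0.6465·166.8 = 107.8 mol/h and L = F − V = 59.0 mol/h.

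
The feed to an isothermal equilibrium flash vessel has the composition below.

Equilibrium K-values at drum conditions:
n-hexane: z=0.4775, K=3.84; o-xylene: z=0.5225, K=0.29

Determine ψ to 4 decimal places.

ψ = 0.4886

Let ψ = V/F and solve Σ zᵢ(Kᵢ−1)/(1+ψ(Kᵢ−1)) = 0.
g(0) = ΣzᵢKᵢ − 1 = 0.9851 and g(1) = 1 − Σzᵢ/Kᵢ = -0.9261, so a root lies in (0, 1).
Iterate (Newton) starting at ψ = 0.5:
  ψ = 0.5000: g = -0.01478, g' = -1.2907 → ψ = 0.4885
Converged at ψ = 0.4886.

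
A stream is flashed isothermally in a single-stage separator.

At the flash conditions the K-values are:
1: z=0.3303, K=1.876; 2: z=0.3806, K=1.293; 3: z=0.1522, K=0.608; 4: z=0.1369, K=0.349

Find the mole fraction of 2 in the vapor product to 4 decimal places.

Material balance + equilibrium reduce to Σ zᵢ(Kᵢ−1)/(1+β(Kᵢ−1)) = 0.
g(0) = ΣzᵢKᵢ − 1 = 0.2521 and g(1) = 1 − Σzᵢ/Kᵢ = -0.1130, so a root lies in (0, 1).
Newton–Raphson from β = 0.5:
  β = 0.5000: g = 0.09214, g' = -0.3111 → β = 0.7961
  β = 0.7961: g = -0.01086, g' = -0.4089 → β = 0.7696
  β = 0.7696: g = -0.00021, g' = -0.3932 → β = 0.7690
Converged at β = 0.7690.
Compositions from xᵢ = zᵢ/(1+β(Kᵢ−1)), yᵢ = Kᵢxᵢ:
  1: x = 0.1973, y = 0.3702
  2: x = 0.3106, y = 0.4016
  3: x = 0.2179, y = 0.1325
  4: x = 0.2742, y = 0.0957

y_2 = 0.4016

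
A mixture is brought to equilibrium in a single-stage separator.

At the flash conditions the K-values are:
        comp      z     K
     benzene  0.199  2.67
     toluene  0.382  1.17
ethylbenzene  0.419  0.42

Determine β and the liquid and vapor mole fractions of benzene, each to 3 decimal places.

β = 0.276, x_benzene = 0.136, y_benzene = 0.364

Let β = V/F and solve Σ zᵢ(Kᵢ−1)/(1+β(Kᵢ−1)) = 0.
Feasibility: ΣzᵢKᵢ = 1.154, Σzᵢ/Kᵢ = 1.399 — both > 1, two phases present.
Newton–Raphson from β = 0.5:
  β = 0.500: g = -0.1013, g' = -0.454 → β = 0.277
  β = 0.277: g = -0.0002, g' = -0.470 → β = 0.276
Converged at β = 0.276.
Compositions from xᵢ = zᵢ/(1+β(Kᵢ−1)), yᵢ = Kᵢxᵢ:
  benzene: x = 0.136, y = 0.364
  toluene: x = 0.365, y = 0.427
  ethylbenzene: x = 0.499, y = 0.210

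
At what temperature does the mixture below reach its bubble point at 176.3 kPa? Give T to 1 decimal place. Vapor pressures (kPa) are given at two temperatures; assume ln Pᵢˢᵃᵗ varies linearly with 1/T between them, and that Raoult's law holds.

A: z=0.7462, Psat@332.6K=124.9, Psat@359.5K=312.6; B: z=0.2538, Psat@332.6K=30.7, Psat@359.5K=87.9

Bubble-point temperature: ΣzᵢPᵢˢᵃᵗ(T) = P. Interpolate ln Pᵢˢᵃᵗ = aᵢ + bᵢ/T.
  T = 332.6 K: ΣzᵢPᵢˢᵃᵗ = 100.99 kPa
  T = 359.5 K: ΣzᵢPᵢˢᵃᵗ = 255.57 kPa
  T = 346.1 K: ΣzᵢPᵢˢᵃᵗ = 163.84 kPa
  T = 352.8 K: ΣzᵢPᵢˢᵃᵗ = 205.48 kPa
  T = 349.5 K: ΣzᵢPᵢˢᵃᵗ = 183.99 kPa
  T = 347.8 K: ΣzᵢPᵢˢᵃᵗ = 173.67 kPa
Interpolating between 347.8 K and 349.5 K gives T ≈ 348.2 K.

T = 348.2 K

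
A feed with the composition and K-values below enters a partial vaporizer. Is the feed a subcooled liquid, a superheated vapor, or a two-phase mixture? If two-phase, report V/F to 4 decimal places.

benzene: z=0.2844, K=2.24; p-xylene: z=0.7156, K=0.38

subcooled liquid

ΣzᵢKᵢ = 0.9090; Σzᵢ/Kᵢ = 2.0101.
Since ΣzᵢKᵢ < 1 the mixture is below its bubble point — single liquid phase.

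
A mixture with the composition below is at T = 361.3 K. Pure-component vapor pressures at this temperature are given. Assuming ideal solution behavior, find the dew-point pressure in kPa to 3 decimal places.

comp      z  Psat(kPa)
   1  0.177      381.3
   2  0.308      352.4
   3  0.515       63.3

At the dew point ψ → 1, so Σzᵢ/Kᵢ = 1 with Kᵢ = Pᵢˢᵃᵗ/P ⇒ 1/P = Σzᵢ/Pᵢˢᵃᵗ.
1/P = 0.177/381.3 + 0.308/352.4 + 0.515/63.3 = 0.009474 ⇒ P = 105.551 kPa

Pdew = 105.551 kPa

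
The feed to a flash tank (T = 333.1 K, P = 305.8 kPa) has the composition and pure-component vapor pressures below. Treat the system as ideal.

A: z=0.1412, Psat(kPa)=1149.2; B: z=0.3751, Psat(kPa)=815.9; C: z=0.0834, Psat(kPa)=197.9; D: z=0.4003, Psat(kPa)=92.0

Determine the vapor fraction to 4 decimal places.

Raoult's law: Kᵢ = Pᵢˢᵃᵗ/P = Pᵢˢᵃᵗ/305.8.
  K_A = 1149.2/305.8 = 3.758012, K_B = 815.9/305.8 = 2.668084, K_C = 197.9/305.8 = 0.647155, K_D = 92.0/305.8 = 0.300850
Rachford–Rice: g(ψ) = Σ zᵢ(Kᵢ−1)/(1+ψ(Kᵢ−1)) = 0.
Feasibility: ΣzᵢKᵢ = 1.7058, Σzᵢ/Kᵢ = 1.6376 — both > 1, two phases present.
Iterate (Newton) starting at ψ = 0.65:
  ψ = 0.6500: g = -0.11154, g' = -1.0529 → ψ = 0.5441
  ψ = 0.5441: g = -0.00435, g' = -0.9842 → ψ = 0.5396
Converged at ψ = 0.5396.

ψ = 0.5396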